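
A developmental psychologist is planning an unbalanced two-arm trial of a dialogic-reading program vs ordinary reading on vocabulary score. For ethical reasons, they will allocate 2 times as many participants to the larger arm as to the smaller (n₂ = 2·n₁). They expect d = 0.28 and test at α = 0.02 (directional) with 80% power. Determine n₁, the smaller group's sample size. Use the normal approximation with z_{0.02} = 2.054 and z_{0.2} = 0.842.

n₁ = 161

With allocation ratio k = n₂/n₁ = 2, Var(x̄₁−x̄₂) = σ²(1/n₁ + 1/(k·n₁)) = σ²·(k+1)/(k·n₁).
So n₁ = (1 + 1/k)·((z_{α} + z_β)/d)² = 1.500 × (2.896/0.28)².
n₁ = 1.500 × 106.97 = 160.5.
Round up: n₁ = 161, giving n₂ = 2 × 161 = 322.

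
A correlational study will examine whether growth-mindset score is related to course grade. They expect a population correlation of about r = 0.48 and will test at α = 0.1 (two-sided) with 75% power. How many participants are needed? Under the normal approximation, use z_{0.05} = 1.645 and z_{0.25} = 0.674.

n = 23

Fisher's z: C = ½·ln((1+r)/(1−r)) = ½·ln(2.8462) = 0.5230.
n = ((z_{α/2} + z_β)/C)² + 3.
(1.645 + 0.674) / 0.5230 = 2.319 / 0.5230 = 4.434.
n = 4.434² + 3 = 19.66 + 3 = 22.7.
Round up.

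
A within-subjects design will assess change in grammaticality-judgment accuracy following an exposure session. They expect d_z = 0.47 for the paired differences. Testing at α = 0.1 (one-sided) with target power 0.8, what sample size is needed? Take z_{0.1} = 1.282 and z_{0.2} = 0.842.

For a paired (one-sample on differences) test: n = ((z_{α} + z_β) / d)².
z_{α} + z_β = 1.282 + 0.842 = 2.124.
n = (2.124 / 0.47)² = 4.519² = 20.42.
Round up.

n = 21 pairs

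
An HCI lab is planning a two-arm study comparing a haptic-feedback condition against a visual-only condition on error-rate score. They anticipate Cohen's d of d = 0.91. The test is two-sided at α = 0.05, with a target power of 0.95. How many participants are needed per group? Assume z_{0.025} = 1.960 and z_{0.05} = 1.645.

For two independent groups with equal n: n = 2·((z_{α/2} + z_β) / d)².
z_{α/2} + z_β = 1.960 + 1.645 = 3.605.
n = 2 × (3.605 / 0.91)² = 2 × 3.962² = 2 × 15.69 = 31.4.
Round up to the next whole participant.

n = 32 per group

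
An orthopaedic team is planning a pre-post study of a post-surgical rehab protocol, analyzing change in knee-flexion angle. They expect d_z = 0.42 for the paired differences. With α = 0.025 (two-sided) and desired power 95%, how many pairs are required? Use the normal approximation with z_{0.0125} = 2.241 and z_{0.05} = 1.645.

For a paired (one-sample on differences) test: n = ((z_{α/2} + z_β) / d)².
z_{α/2} + z_β = 2.241 + 1.645 = 3.886.
n = (3.886 / 0.42)² = 9.252² = 85.61.
Round up.

n = 86 pairs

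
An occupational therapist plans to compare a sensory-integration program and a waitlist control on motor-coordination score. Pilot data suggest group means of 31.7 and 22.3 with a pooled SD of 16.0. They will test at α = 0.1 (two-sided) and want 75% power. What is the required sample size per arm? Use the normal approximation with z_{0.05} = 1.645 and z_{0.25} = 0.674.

n = 32 per group

Cohen's d = |M₁ − M₂| / SD_pooled = |31.7 − 22.3| / 16.0 = 9.4 / 16.0 = 0.587.
For two independent groups with equal n: n = 2·((z_{α/2} + z_β) / d)².
z_{α/2} + z_β = 1.645 + 0.674 = 2.319.
n = 2 × (2.319 / 0.587)² = 2 × 3.951² = 2 × 15.61 = 31.2.
Round up to the next whole participant.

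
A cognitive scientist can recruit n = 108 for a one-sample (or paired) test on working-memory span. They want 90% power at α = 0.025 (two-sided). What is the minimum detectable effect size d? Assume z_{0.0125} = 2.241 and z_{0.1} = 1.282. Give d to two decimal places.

For a single sample (or paired design) of n = 108: d_min = (z_{α/2} + z_β)/√n.
z-sum = 2.241 + 1.282 = 3.523.
d_min = 3.523 / √108 = 3.523 / 10.392 = 0.339.

d_min ≈ 0.34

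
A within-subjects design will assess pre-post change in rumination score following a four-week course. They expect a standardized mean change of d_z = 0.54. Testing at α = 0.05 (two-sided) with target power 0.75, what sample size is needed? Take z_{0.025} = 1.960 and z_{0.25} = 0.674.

For a paired (one-sample on differences) test: n = ((z_{α/2} + z_β) / d)².
z_{α/2} + z_β = 1.960 + 0.674 = 2.634.
n = (2.634 / 0.54)² = 4.878² = 23.79.
Round up.

n = 24 pairs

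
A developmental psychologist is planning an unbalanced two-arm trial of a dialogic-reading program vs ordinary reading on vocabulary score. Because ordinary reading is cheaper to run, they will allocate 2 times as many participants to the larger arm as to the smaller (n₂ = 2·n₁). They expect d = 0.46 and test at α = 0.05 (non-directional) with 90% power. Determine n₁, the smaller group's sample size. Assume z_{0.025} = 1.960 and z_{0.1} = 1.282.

With allocation ratio k = n₂/n₁ = 2, Var(x̄₁−x̄₂) = σ²(1/n₁ + 1/(k·n₁)) = σ²·(k+1)/(k·n₁).
So n₁ = (1 + 1/k)·((z_{α/2} + z_β)/d)² = 1.500 × (3.242/0.46)².
n₁ = 1.500 × 49.67 = 74.5.
Round up: n₁ = 75, giving n₂ = 2 × 75 = 150.

n₁ = 75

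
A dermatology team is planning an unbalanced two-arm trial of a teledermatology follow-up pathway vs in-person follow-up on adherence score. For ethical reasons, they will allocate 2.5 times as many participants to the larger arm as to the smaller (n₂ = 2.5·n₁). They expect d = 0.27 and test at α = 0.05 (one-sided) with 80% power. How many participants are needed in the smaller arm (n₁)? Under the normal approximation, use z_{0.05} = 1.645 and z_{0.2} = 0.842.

n₁ = 119

With allocation ratio k = n₂/n₁ = 2.5, Var(x̄₁−x̄₂) = σ²(1/n₁ + 1/(k·n₁)) = σ²·(k+1)/(k·n₁).
So n₁ = (1 + 1/k)·((z_{α} + z_β)/d)² = 1.400 × (2.487/0.27)².
n₁ = 1.400 × 84.84 = 118.8.
Round up: n₁ = 119, giving n₂ = ⌈2.5 × 119⌉ = ⌈297.5⌉ = 298.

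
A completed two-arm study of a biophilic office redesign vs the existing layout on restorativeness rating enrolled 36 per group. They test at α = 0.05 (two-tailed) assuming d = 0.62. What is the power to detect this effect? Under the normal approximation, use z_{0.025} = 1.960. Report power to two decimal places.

power ≈ 0.75

For two equal groups, power = Φ(d·√(n/2) − z_{α/2}).
d·√(n/2) = 0.62 × √(36/2) = 0.62 × 4.243 = 2.630.
z_β = 2.630 − 1.960 = 0.670.
Power = Φ(0.670) = 0.749.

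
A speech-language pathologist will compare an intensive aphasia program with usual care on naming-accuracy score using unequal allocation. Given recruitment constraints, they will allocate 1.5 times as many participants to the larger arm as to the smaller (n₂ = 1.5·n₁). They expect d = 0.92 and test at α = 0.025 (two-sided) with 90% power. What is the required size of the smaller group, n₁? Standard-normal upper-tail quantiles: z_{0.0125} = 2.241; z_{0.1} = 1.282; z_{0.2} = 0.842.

n₁ = 25

With allocation ratio k = n₂/n₁ = 1.5, Var(x̄₁−x̄₂) = σ²(1/n₁ + 1/(k·n₁)) = σ²·(k+1)/(k·n₁).
So n₁ = (1 + 1/k)·((z_{α/2} + z_β)/d)² = 1.667 × (3.523/0.92)².
n₁ = 1.667 × 14.66 = 24.4.
Round up: n₁ = 25, giving n₂ = ⌈1.5 × 25⌉ = ⌈37.5⌉ = 38.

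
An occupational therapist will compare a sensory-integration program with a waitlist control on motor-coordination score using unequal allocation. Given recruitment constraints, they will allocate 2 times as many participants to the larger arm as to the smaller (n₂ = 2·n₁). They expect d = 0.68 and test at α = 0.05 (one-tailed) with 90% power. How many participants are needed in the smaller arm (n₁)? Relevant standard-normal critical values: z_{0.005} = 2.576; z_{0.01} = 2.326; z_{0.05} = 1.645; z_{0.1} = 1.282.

With allocation ratio k = n₂/n₁ = 2, Var(x̄₁−x̄₂) = σ²(1/n₁ + 1/(k·n₁)) = σ²·(k+1)/(k·n₁).
So n₁ = (1 + 1/k)·((z_{α} + z_β)/d)² = 1.500 × (2.927/0.68)².
n₁ = 1.500 × 18.53 = 27.8.
Round up: n₁ = 28, giving n₂ = 2 × 28 = 56.

n₁ = 28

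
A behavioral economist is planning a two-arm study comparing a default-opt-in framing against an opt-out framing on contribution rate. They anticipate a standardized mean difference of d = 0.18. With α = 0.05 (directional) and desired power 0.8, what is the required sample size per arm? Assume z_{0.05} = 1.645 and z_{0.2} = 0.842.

For two independent groups with equal n: n = 2·((z_{α} + z_β) / d)².
z_{α} + z_β = 1.645 + 0.842 = 2.487.
n = 2 × (2.487 / 0.18)² = 2 × 13.817² = 2 × 190.90 = 381.8.
Round up to the next whole participant.

n = 382 per group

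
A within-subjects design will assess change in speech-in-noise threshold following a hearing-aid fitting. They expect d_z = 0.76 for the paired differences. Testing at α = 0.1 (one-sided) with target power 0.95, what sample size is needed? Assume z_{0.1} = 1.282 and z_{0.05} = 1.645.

For a paired (one-sample on differences) test: n = ((z_{α} + z_β) / d)².
z_{α} + z_β = 1.282 + 1.645 = 2.927.
n = (2.927 / 0.76)² = 3.851² = 14.83.
Round up.

n = 15 pairs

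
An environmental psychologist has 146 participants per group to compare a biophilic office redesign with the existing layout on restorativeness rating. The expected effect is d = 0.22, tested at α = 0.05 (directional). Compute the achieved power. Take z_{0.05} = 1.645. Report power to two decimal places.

For two equal groups, power = Φ(d·√(n/2) − z_{α}).
d·√(n/2) = 0.22 × √(146/2) = 0.22 × 8.544 = 1.880.
z_β = 1.880 − 1.645 = 0.235.
Power = Φ(0.235) = 0.593.

power ≈ 0.59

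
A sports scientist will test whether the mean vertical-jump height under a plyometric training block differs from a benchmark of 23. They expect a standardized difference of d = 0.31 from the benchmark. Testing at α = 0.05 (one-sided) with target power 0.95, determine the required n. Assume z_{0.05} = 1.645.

n = 113

For a one-sample test: n = ((z_{α} + z_β) / d)².
z_{α} + z_β = 1.645 + 1.645 = 3.290.
n = (3.290 / 0.31)² = 10.613² = 112.63.
Round up.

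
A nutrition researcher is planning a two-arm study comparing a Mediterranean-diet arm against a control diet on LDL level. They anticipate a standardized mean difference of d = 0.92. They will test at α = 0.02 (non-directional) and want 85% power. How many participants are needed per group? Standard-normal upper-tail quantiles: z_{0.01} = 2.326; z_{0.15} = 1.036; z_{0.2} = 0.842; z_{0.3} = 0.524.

For two independent groups with equal n: n = 2·((z_{α/2} + z_β) / d)².
z_{α/2} + z_β = 2.326 + 1.036 = 3.362.
n = 2 × (3.362 / 0.92)² = 2 × 3.654² = 2 × 13.35 = 26.7.
Round up to the next whole participant.

n = 27 per group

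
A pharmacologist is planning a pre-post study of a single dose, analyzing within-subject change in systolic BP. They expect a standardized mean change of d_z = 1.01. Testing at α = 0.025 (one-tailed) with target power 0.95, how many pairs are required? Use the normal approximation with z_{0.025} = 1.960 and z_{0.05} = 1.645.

n = 13 pairs

For a paired (one-sample on differences) test: n = ((z_{α} + z_β) / d)².
z_{α} + z_β = 1.960 + 1.645 = 3.605.
n = (3.605 / 1.01)² = 3.569² = 12.74.
Round up.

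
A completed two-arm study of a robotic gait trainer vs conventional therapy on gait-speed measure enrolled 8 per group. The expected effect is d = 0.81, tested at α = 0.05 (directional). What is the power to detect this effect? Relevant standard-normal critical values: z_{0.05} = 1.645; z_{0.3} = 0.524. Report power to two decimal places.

power ≈ 0.49

For two equal groups, power = Φ(d·√(n/2) − z_{α}).
d·√(n/2) = 0.81 × √(8/2) = 0.81 × 2.000 = 1.620.
z_β = 1.620 − 1.645 = -0.025.
Power = Φ(-0.025) = 0.490.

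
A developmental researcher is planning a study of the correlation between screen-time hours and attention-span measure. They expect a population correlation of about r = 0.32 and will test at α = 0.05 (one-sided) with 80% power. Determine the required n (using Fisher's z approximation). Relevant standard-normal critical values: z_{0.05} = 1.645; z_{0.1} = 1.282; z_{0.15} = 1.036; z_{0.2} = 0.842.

n = 60

Fisher's z: C = ½·ln((1+r)/(1−r)) = ½·ln(1.9412) = 0.3316.
n = ((z_{α} + z_β)/C)² + 3.
(1.645 + 0.842) / 0.3316 = 2.487 / 0.3316 = 7.500.
n = 7.500² + 3 = 56.25 + 3 = 59.2.
Round up.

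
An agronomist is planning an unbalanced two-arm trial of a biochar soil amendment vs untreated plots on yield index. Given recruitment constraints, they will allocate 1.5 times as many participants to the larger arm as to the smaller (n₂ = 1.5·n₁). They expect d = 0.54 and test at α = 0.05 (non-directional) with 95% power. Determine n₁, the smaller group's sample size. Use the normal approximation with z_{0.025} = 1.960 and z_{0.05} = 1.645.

With allocation ratio k = n₂/n₁ = 1.5, Var(x̄₁−x̄₂) = σ²(1/n₁ + 1/(k·n₁)) = σ²·(k+1)/(k·n₁).
So n₁ = (1 + 1/k)·((z_{α/2} + z_β)/d)² = 1.667 × (3.605/0.54)².
n₁ = 1.667 × 44.57 = 74.3.
Round up: n₁ = 75, giving n₂ = ⌈1.5 × 75⌉ = ⌈112.5⌉ = 113.

n₁ = 75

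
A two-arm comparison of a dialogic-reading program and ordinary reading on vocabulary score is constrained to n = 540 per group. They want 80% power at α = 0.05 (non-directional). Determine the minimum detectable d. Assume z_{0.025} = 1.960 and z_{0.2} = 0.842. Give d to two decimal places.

d_min ≈ 0.17

For two independent groups of n = 540 each: d_min = (z_{α/2} + z_β)·√(2/n).
z-sum = 1.960 + 0.842 = 2.802.
d_min = 2.802 × √(2/540) = 2.802 × 0.0609 = 0.171.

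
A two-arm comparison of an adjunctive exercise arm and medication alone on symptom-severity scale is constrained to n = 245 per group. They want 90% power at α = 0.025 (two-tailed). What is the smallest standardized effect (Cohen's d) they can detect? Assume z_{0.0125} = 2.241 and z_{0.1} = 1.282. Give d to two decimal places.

For two independent groups of n = 245 each: d_min = (z_{α/2} + z_β)·√(2/n).
z-sum = 2.241 + 1.282 = 3.523.
d_min = 3.523 × √(2/245) = 3.523 × 0.0904 = 0.318.

d_min ≈ 0.32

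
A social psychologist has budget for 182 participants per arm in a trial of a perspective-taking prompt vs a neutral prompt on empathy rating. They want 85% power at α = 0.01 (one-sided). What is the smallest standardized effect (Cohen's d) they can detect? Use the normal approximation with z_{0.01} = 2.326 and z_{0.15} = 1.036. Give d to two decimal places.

d_min ≈ 0.35

For two independent groups of n = 182 each: d_min = (z_{α} + z_β)·√(2/n).
z-sum = 2.326 + 1.036 = 3.362.
d_min = 3.362 × √(2/182) = 3.362 × 0.1048 = 0.352.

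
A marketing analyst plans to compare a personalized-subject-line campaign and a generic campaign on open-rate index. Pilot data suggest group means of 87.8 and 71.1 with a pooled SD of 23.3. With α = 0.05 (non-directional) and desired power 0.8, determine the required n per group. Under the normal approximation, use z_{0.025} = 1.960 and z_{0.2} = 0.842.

n = 31 per group

Cohen's d = |M₁ − M₂| / SD_pooled = |87.8 − 71.1| / 23.3 = 16.7 / 23.3 = 0.717.
For two independent groups with equal n: n = 2·((z_{α/2} + z_β) / d)².
z_{α/2} + z_β = 1.960 + 0.842 = 2.802.
n = 2 × (2.802 / 0.717)² = 2 × 3.908² = 2 × 15.27 = 30.5.
Round up to the next whole participant.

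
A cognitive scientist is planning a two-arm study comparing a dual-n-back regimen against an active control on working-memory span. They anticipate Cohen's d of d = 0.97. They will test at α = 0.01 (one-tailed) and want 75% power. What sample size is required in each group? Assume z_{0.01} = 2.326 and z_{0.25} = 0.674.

n = 20 per group

For two independent groups with equal n: n = 2·((z_{α} + z_β) / d)².
z_{α} + z_β = 2.326 + 0.674 = 3.000.
n = 2 × (3.000 / 0.97)² = 2 × 3.093² = 2 × 9.57 = 19.1.
Round up to the next whole participant.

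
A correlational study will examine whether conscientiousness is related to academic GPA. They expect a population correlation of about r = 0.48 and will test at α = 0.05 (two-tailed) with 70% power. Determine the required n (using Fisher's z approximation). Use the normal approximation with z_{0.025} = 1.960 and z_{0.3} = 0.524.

n = 26

Fisher's z: C = ½·ln((1+r)/(1−r)) = ½·ln(2.8462) = 0.5230.
n = ((z_{α/2} + z_β)/C)² + 3.
(1.960 + 0.524) / 0.5230 = 2.484 / 0.5230 = 4.750.
n = 4.750² + 3 = 22.56 + 3 = 25.6.
Round up.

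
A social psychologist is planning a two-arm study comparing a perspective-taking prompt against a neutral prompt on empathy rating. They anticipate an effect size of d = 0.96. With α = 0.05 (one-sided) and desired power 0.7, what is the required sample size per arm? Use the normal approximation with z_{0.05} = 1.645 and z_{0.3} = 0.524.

For two independent groups with equal n: n = 2·((z_{α} + z_β) / d)².
z_{α} + z_β = 1.645 + 0.524 = 2.169.
n = 2 × (2.169 / 0.96)² = 2 × 2.259² = 2 × 5.10 = 10.2.
Round up to the next whole participant.

n = 11 per group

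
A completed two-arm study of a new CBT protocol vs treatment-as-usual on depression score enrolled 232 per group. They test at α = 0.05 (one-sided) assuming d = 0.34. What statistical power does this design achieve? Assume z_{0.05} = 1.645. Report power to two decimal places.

power ≈ 0.98

For two equal groups, power = Φ(d·√(n/2) − z_{α}).
d·√(n/2) = 0.34 × √(232/2) = 0.34 × 10.770 = 3.662.
z_β = 3.662 − 1.645 = 2.017.
Power = Φ(2.017) = 0.978.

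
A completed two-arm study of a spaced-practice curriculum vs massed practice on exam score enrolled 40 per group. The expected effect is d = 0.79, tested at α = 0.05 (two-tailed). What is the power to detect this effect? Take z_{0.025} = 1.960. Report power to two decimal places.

power ≈ 0.94

For two equal groups, power = Φ(d·√(n/2) − z_{α/2}).
d·√(n/2) = 0.79 × √(40/2) = 0.79 × 4.472 = 3.533.
z_β = 3.533 − 1.960 = 1.573.
Power = Φ(1.573) = 0.942.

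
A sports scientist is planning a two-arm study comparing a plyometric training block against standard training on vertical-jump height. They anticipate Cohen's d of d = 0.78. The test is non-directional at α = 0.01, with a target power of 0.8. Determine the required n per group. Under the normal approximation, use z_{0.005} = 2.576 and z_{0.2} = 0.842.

n = 39 per group

For two independent groups with equal n: n = 2·((z_{α/2} + z_β) / d)².
z_{α/2} + z_β = 2.576 + 0.842 = 3.418.
n = 2 × (3.418 / 0.78)² = 2 × 4.382² = 2 × 19.20 = 38.4.
Round up to the next whole participant.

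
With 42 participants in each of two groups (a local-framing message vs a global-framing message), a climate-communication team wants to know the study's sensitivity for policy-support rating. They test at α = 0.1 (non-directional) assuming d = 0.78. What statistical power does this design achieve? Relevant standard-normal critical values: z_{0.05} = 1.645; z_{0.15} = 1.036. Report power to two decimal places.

For two equal groups, power = Φ(d·√(n/2) − z_{α/2}).
d·√(n/2) = 0.78 × √(42/2) = 0.78 × 4.583 = 3.574.
z_β = 3.574 − 1.645 = 1.929.
Power = Φ(1.929) = 0.973.

power ≈ 0.97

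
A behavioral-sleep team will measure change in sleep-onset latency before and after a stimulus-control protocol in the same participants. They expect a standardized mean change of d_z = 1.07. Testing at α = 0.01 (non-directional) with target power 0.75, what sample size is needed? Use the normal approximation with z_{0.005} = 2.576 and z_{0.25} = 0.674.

For a paired (one-sample on differences) test: n = ((z_{α/2} + z_β) / d)².
z_{α/2} + z_β = 2.576 + 0.674 = 3.250.
n = (3.250 / 1.07)² = 3.037² = 9.23.
Round up.

n = 10 pairs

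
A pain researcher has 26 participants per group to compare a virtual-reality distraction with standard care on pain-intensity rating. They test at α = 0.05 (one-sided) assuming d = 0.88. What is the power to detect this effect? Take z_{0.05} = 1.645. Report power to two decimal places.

power ≈ 0.94

For two equal groups, power = Φ(d·√(n/2) − z_{α}).
d·√(n/2) = 0.88 × √(26/2) = 0.88 × 3.606 = 3.173.
z_β = 3.173 − 1.645 = 1.528.
Power = Φ(1.528) = 0.937.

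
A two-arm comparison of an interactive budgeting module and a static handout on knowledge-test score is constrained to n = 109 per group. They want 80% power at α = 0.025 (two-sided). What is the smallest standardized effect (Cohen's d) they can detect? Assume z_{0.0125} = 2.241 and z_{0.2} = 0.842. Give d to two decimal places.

For two independent groups of n = 109 each: d_min = (z_{α/2} + z_β)·√(2/n).
z-sum = 2.241 + 0.842 = 3.083.
d_min = 3.083 × √(2/109) = 3.083 × 0.1355 = 0.418.

d_min ≈ 0.42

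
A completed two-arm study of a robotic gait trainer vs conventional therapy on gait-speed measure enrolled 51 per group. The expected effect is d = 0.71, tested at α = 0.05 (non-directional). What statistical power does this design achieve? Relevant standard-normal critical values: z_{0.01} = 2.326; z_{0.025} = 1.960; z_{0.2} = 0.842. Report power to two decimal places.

For two equal groups, power = Φ(d·√(n/2) − z_{α/2}).
d·√(n/2) = 0.71 × √(51/2) = 0.71 × 5.050 = 3.585.
z_β = 3.585 − 1.960 = 1.625.
Power = Φ(1.625) = 0.948.

power ≈ 0.95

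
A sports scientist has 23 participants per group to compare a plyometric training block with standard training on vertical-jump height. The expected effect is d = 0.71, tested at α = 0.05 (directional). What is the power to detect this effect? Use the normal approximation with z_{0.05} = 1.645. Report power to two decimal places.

For two equal groups, power = Φ(d·√(n/2) − z_{α}).
d·√(n/2) = 0.71 × √(23/2) = 0.71 × 3.391 = 2.408.
z_β = 2.408 − 1.645 = 0.763.
Power = Φ(0.763) = 0.777.

power ≈ 0.78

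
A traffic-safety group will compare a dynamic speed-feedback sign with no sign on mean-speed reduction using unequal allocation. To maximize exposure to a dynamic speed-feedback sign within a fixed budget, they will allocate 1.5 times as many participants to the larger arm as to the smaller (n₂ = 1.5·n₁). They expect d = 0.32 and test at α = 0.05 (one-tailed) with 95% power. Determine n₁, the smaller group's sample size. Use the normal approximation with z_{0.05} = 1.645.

With allocation ratio k = n₂/n₁ = 1.5, Var(x̄₁−x̄₂) = σ²(1/n₁ + 1/(k·n₁)) = σ²·(k+1)/(k·n₁).
So n₁ = (1 + 1/k)·((z_{α} + z_β)/d)² = 1.667 × (3.290/0.32)².
n₁ = 1.667 × 105.70 = 176.2.
Round up: n₁ = 177, giving n₂ = ⌈1.5 × 177⌉ = ⌈265.5⌉ = 266.

n₁ = 177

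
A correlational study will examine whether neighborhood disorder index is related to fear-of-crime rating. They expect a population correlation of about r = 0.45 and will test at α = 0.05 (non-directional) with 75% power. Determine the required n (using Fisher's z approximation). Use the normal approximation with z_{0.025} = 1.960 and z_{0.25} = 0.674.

Fisher's z: C = ½·ln((1+r)/(1−r)) = ½·ln(2.6364) = 0.4847.
n = ((z_{α/2} + z_β)/C)² + 3.
(1.960 + 0.674) / 0.4847 = 2.634 / 0.4847 = 5.434.
n = 5.434² + 3 = 29.53 + 3 = 32.5.
Round up.

n = 33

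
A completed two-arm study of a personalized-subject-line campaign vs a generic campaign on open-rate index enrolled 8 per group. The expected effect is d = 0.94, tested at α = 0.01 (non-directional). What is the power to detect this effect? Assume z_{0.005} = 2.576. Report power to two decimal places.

power ≈ 0.24

For two equal groups, power = Φ(d·√(n/2) − z_{α/2}).
d·√(n/2) = 0.94 × √(8/2) = 0.94 × 2.000 = 1.880.
z_β = 1.880 − 2.576 = -0.696.
Power = Φ(-0.696) = 0.243.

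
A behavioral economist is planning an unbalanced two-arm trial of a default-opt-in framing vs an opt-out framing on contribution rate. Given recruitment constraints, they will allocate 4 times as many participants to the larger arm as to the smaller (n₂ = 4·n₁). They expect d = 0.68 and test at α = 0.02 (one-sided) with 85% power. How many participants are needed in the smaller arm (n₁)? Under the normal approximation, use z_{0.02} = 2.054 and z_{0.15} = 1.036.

With allocation ratio k = n₂/n₁ = 4, Var(x̄₁−x̄₂) = σ²(1/n₁ + 1/(k·n₁)) = σ²·(k+1)/(k·n₁).
So n₁ = (1 + 1/k)·((z_{α} + z_β)/d)² = 1.250 × (3.090/0.68)².
n₁ = 1.250 × 20.65 = 25.8.
Round up: n₁ = 26, giving n₂ = 4 × 26 = 104.

n₁ = 26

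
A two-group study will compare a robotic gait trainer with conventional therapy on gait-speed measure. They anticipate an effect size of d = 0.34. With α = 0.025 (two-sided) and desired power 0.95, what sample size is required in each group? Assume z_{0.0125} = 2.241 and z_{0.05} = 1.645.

n = 262 per group

For two independent groups with equal n: n = 2·((z_{α/2} + z_β) / d)².
z_{α/2} + z_β = 2.241 + 1.645 = 3.886.
n = 2 × (3.886 / 0.34)² = 2 × 11.429² = 2 × 130.63 = 261.3.
Round up to the next whole participant.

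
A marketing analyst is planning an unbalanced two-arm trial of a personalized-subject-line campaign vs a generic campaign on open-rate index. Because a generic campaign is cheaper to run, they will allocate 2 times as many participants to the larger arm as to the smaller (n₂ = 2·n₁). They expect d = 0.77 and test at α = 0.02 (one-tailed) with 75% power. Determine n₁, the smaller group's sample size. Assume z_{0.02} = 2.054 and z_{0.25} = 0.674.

With allocation ratio k = n₂/n₁ = 2, Var(x̄₁−x̄₂) = σ²(1/n₁ + 1/(k·n₁)) = σ²·(k+1)/(k·n₁).
So n₁ = (1 + 1/k)·((z_{α} + z_β)/d)² = 1.500 × (2.728/0.77)².
n₁ = 1.500 × 12.55 = 18.8.
Round up: n₁ = 19, giving n₂ = 2 × 19 = 38.

n₁ = 19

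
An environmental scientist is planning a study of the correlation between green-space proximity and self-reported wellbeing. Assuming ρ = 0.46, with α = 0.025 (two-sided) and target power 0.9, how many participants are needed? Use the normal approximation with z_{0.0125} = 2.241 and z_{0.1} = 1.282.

n = 54

Fisher's z: C = ½·ln((1+r)/(1−r)) = ½·ln(2.7037) = 0.4973.
n = ((z_{α/2} + z_β)/C)² + 3.
(2.241 + 1.282) / 0.4973 = 3.523 / 0.4973 = 7.084.
n = 7.084² + 3 = 50.19 + 3 = 53.2.
Round up.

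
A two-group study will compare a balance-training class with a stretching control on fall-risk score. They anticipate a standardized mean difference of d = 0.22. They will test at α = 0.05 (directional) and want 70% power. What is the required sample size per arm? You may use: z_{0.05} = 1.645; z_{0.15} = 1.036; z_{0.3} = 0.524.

n = 195 per group

For two independent groups with equal n: n = 2·((z_{α} + z_β) / d)².
z_{α} + z_β = 1.645 + 0.524 = 2.169.
n = 2 × (2.169 / 0.22)² = 2 × 9.859² = 2 × 97.20 = 194.4.
Round up to the next whole participant.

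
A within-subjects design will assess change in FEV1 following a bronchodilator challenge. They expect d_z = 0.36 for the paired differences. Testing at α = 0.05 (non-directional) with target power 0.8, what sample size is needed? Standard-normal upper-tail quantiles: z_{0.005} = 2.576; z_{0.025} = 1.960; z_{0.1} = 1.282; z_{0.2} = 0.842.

For a paired (one-sample on differences) test: n = ((z_{α/2} + z_β) / d)².
z_{α/2} + z_β = 1.960 + 0.842 = 2.802.
n = (2.802 / 0.36)² = 7.783² = 60.58.
Round up.

n = 61 pairs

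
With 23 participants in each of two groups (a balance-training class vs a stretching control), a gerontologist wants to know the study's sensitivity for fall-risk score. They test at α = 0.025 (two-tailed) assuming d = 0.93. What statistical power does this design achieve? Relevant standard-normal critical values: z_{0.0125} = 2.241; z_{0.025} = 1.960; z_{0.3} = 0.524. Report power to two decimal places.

For two equal groups, power = Φ(d·√(n/2) − z_{α/2}).
d·√(n/2) = 0.93 × √(23/2) = 0.93 × 3.391 = 3.154.
z_β = 3.154 − 2.241 = 0.913.
Power = Φ(0.913) = 0.819.

power ≈ 0.82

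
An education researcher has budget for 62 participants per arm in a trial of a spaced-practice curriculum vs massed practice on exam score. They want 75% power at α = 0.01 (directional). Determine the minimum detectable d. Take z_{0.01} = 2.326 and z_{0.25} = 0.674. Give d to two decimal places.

For two independent groups of n = 62 each: d_min = (z_{α} + z_β)·√(2/n).
z-sum = 2.326 + 0.674 = 3.000.
d_min = 3.000 × √(2/62) = 3.000 × 0.1796 = 0.539.

d_min ≈ 0.54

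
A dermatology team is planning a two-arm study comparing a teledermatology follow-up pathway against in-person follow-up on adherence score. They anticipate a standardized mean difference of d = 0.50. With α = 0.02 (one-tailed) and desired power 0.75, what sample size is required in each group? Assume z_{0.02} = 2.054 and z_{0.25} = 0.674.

n = 60 per group

For two independent groups with equal n: n = 2·((z_{α} + z_β) / d)².
z_{α} + z_β = 2.054 + 0.674 = 2.728.
n = 2 × (2.728 / 0.50)² = 2 × 5.456² = 2 × 29.77 = 59.5.
Round up to the next whole participant.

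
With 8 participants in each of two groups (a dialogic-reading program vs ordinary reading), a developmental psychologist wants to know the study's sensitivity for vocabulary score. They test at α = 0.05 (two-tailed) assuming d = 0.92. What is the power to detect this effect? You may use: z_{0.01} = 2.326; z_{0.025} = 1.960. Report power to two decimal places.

power ≈ 0.45

For two equal groups, power = Φ(d·√(n/2) − z_{α/2}).
d·√(n/2) = 0.92 × √(8/2) = 0.92 × 2.000 = 1.840.
z_β = 1.840 − 1.960 = -0.120.
Power = Φ(-0.120) = 0.452.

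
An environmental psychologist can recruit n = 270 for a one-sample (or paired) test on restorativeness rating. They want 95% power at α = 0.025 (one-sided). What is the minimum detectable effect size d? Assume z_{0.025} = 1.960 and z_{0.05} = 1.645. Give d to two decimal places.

For a single sample (or paired design) of n = 270: d_min = (z_{α} + z_β)/√n.
z-sum = 1.960 + 1.645 = 3.605.
d_min = 3.605 / √270 = 3.605 / 16.432 = 0.219.

d_min ≈ 0.22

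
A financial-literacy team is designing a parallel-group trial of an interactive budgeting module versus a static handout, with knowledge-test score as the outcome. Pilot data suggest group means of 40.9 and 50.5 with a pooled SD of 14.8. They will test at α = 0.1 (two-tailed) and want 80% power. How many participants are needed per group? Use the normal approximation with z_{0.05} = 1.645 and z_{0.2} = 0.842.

Cohen's d = |M₁ − M₂| / SD_pooled = |40.9 − 50.5| / 14.8 = 9.6 / 14.8 = 0.649.
For two independent groups with equal n: n = 2·((z_{α/2} + z_β) / d)².
z_{α/2} + z_β = 1.645 + 0.842 = 2.487.
n = 2 × (2.487 / 0.649)² = 2 × 3.832² = 2 × 14.68 = 29.4.
Round up to the next whole participant.

n = 30 per group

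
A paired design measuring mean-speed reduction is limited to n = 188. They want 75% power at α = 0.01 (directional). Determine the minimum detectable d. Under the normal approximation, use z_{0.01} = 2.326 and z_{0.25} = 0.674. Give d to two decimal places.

d_min ≈ 0.22

For a single sample (or paired design) of n = 188: d_min = (z_{α} + z_β)/√n.
z-sum = 2.326 + 0.674 = 3.000.
d_min = 3.000 / √188 = 3.000 / 13.711 = 0.219.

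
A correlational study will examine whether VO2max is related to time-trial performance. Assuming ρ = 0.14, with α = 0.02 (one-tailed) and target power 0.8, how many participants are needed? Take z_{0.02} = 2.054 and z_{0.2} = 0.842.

Fisher's z: C = ½·ln((1+r)/(1−r)) = ½·ln(1.3256) = 0.1409.
n = ((z_{α} + z_β)/C)² + 3.
(2.054 + 0.842) / 0.1409 = 2.896 / 0.1409 = 20.554.
n = 20.554² + 3 = 422.45 + 3 = 425.4.
Round up.

n = 426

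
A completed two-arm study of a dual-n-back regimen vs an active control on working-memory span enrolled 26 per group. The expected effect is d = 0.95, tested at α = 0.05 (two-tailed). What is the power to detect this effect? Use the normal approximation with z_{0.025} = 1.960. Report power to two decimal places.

For two equal groups, power = Φ(d·√(n/2) − z_{α/2}).
d·√(n/2) = 0.95 × √(26/2) = 0.95 × 3.606 = 3.425.
z_β = 3.425 − 1.960 = 1.465.
Power = Φ(1.465) = 0.929.

power ≈ 0.93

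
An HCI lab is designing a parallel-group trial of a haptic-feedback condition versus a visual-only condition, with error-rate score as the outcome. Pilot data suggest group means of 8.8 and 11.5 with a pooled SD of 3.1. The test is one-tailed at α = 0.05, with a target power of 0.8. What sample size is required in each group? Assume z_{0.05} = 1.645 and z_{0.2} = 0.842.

n = 17 per group

Cohen's d = |M₁ − M₂| / SD_pooled = |8.8 − 11.5| / 3.1 = 2.7 / 3.1 = 0.871.
For two independent groups with equal n: n = 2·((z_{α} + z_β) / d)².
z_{α} + z_β = 1.645 + 0.842 = 2.487.
n = 2 × (2.487 / 0.871)² = 2 × 2.855² = 2 × 8.15 = 16.3.
Round up to the next whole participant.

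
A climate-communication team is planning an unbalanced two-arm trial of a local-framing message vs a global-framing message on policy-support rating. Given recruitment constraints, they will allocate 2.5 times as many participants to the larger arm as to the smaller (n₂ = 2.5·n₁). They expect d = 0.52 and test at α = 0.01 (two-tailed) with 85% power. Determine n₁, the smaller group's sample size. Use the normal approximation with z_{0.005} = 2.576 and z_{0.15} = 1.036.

n₁ = 68

With allocation ratio k = n₂/n₁ = 2.5, Var(x̄₁−x̄₂) = σ²(1/n₁ + 1/(k·n₁)) = σ²·(k+1)/(k·n₁).
So n₁ = (1 + 1/k)·((z_{α/2} + z_β)/d)² = 1.400 × (3.612/0.52)².
n₁ = 1.400 × 48.25 = 67.5.
Round up: n₁ = 68, giving n₂ = 2.5 × 68 = 170.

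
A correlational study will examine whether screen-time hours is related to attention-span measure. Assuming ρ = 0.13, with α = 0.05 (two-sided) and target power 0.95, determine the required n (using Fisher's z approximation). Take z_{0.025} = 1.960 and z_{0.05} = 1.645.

Fisher's z: C = ½·ln((1+r)/(1−r)) = ½·ln(1.2989) = 0.1307.
n = ((z_{α/2} + z_β)/C)² + 3.
(1.960 + 1.645) / 0.1307 = 3.605 / 0.1307 = 27.582.
n = 27.582² + 3 = 760.78 + 3 = 763.8.
Round up.

n = 764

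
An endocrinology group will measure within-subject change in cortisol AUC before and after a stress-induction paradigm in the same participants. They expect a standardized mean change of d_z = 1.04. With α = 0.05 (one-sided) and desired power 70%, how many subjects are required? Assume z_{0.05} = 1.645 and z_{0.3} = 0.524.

For a paired (one-sample on differences) test: n = ((z_{α} + z_β) / d)².
z_{α} + z_β = 1.645 + 0.524 = 2.169.
n = (2.169 / 1.04)² = 2.086² = 4.35.
Round up.

n = 5 pairs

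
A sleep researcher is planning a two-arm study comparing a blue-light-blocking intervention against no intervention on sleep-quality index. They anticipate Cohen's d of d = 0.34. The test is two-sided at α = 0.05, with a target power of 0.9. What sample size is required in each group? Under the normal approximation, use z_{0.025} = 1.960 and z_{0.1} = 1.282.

n = 182 per group

For two independent groups with equal n: n = 2·((z_{α/2} + z_β) / d)².
z_{α/2} + z_β = 1.960 + 1.282 = 3.242.
n = 2 × (3.242 / 0.34)² = 2 × 9.535² = 2 × 90.92 = 181.8.
Round up to the next whole participant.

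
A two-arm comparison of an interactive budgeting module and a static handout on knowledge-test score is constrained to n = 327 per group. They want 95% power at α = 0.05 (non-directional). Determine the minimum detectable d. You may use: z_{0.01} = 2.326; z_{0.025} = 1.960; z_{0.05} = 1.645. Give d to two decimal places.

d_min ≈ 0.28

For two independent groups of n = 327 each: d_min = (z_{α/2} + z_β)·√(2/n).
z-sum = 1.960 + 1.645 = 3.605.
d_min = 3.605 × √(2/327) = 3.605 × 0.0782 = 0.282.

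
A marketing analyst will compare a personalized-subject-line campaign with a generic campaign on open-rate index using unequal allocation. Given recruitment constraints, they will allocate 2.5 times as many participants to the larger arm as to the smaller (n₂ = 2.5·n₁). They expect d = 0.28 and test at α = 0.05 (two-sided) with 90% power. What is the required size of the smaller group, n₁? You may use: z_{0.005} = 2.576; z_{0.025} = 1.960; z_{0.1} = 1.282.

n₁ = 188

With allocation ratio k = n₂/n₁ = 2.5, Var(x̄₁−x̄₂) = σ²(1/n₁ + 1/(k·n₁)) = σ²·(k+1)/(k·n₁).
So n₁ = (1 + 1/k)·((z_{α/2} + z_β)/d)² = 1.400 × (3.242/0.28)².
n₁ = 1.400 × 134.06 = 187.7.
Round up: n₁ = 188, giving n₂ = 2.5 × 188 = 470.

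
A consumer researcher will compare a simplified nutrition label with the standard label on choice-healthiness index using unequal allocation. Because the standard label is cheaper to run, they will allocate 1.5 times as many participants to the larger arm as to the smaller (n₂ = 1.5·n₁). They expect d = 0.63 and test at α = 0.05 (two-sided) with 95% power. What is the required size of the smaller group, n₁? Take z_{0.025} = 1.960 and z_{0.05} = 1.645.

With allocation ratio k = n₂/n₁ = 1.5, Var(x̄₁−x̄₂) = σ²(1/n₁ + 1/(k·n₁)) = σ²·(k+1)/(k·n₁).
So n₁ = (1 + 1/k)·((z_{α/2} + z_β)/d)² = 1.667 × (3.605/0.63)².
n₁ = 1.667 × 32.74 = 54.6.
Round up: n₁ = 55, giving n₂ = ⌈1.5 × 55⌉ = ⌈82.5⌉ = 83.

n₁ = 55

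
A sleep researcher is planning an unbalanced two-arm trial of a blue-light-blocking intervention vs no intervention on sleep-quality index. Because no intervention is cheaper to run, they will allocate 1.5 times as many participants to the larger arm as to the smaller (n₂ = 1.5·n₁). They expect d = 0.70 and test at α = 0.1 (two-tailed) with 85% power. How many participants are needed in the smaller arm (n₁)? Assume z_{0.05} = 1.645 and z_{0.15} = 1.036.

n₁ = 25

With allocation ratio k = n₂/n₁ = 1.5, Var(x̄₁−x̄₂) = σ²(1/n₁ + 1/(k·n₁)) = σ²·(k+1)/(k·n₁).
So n₁ = (1 + 1/k)·((z_{α/2} + z_β)/d)² = 1.667 × (2.681/0.70)².
n₁ = 1.667 × 14.67 = 24.4.
Round up: n₁ = 25, giving n₂ = ⌈1.5 × 25⌉ = ⌈37.5⌉ = 38.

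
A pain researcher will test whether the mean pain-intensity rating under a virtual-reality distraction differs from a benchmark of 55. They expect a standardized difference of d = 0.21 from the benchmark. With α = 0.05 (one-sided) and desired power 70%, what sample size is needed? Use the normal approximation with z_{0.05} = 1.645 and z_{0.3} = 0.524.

n = 107

For a one-sample test: n = ((z_{α} + z_β) / d)².
z_{α} + z_β = 1.645 + 0.524 = 2.169.
n = (2.169 / 0.21)² = 10.329² = 106.68.
Round up.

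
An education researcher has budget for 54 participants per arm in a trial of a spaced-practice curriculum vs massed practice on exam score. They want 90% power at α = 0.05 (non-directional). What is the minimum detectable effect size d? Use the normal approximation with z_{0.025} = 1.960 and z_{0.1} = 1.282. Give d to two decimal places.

d_min ≈ 0.62

For two independent groups of n = 54 each: d_min = (z_{α/2} + z_β)·√(2/n).
z-sum = 1.960 + 1.282 = 3.242.
d_min = 3.242 × √(2/54) = 3.242 × 0.1925 = 0.624.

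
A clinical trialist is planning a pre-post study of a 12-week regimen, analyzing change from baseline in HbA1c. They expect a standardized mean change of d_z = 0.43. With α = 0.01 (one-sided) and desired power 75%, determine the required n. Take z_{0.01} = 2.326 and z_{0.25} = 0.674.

n = 49 pairs

For a paired (one-sample on differences) test: n = ((z_{α} + z_β) / d)².
z_{α} + z_β = 2.326 + 0.674 = 3.000.
n = (3.000 / 0.43)² = 6.977² = 48.67.
Round up.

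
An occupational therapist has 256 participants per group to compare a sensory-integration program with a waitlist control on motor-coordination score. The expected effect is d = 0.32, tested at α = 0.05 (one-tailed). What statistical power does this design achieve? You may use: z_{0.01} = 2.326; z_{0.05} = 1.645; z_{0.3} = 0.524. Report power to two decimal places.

For two equal groups, power = Φ(d·√(n/2) − z_{α}).
d·√(n/2) = 0.32 × √(256/2) = 0.32 × 11.314 = 3.620.
z_β = 3.620 − 1.645 = 1.975.
Power = Φ(1.975) = 0.976.

power ≈ 0.98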